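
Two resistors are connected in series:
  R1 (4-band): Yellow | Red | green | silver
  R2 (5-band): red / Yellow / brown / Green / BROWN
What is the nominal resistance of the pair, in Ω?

28300000 Ω

R1: yellow, red → 42; green ×10^5 → 4200000 Ω.
R2: red, yellow, brown → 241; green ×10^5 → 24100000 Ω.
Series: 4200000 + 24100000 = 28300000 Ω.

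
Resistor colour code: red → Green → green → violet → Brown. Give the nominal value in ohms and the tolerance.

2550000000 Ω ±1%

Red → 2 (first significant figure)
Green → 5 (second significant figure)
Green → 5 (third significant figure)
Violet → ×10^7 multiplier
Brown → ±1% tolerance
255 × 10000000 = 2550000000 Ω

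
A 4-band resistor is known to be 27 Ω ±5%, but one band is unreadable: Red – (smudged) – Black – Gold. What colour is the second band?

27 Ω = 27 × 10^0.
The second band gives digit 7 of the significand, and 7 is violet.

violet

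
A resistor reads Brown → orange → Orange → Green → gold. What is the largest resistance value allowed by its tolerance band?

13965000 Ω

Brown → 1 (first significant figure)
Orange → 3 (second significant figure)
Orange → 3 (third significant figure)
Green → ×10^5 multiplier
Gold → ±5% tolerance
133 × 100000 = 13300000 Ω
Largest = 13300000 × (1 + 5/100) = 13965000 Ω.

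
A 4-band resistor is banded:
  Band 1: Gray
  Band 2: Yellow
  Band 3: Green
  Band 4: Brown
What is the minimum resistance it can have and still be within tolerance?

8316000 Ω

Grey → 8 (first significant figure)
Yellow → 4 (second significant figure)
Green → ×10^5 multiplier
Brown → ±1% tolerance
84 × 100000 = 8400000 Ω
Minimum = 8400000 × (1 − 1/100) = 8316000 Ω.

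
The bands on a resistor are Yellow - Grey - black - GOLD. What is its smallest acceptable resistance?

45.6 Ω

Yellow → 4 (first significant figure)
Grey → 8 (second significant figure)
Black → ×1 multiplier
Gold → ±5% tolerance
48 × 1 = 48 Ω
Smallest = 48 × (1 − 5/100) = 45.6 Ω.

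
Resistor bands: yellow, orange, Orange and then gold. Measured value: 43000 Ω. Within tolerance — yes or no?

Yellow → 4 (first significant figure)
Orange → 3 (second significant figure)
Orange → ×10^3 multiplier
Gold → ±5% tolerance
43 × 1000 = 43000 Ω
Allowed range: 40850 Ω to 45150 Ω.
43000 Ω lies inside that range.

yes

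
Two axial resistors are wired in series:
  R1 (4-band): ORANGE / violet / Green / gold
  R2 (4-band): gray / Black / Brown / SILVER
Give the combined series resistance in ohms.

R1: orange, violet → 37; green ×10^5 → 3700000 Ω.
R2: grey, black → 80; brown ×10 → 800 Ω.
Series: 3700000 + 800 = 3700800 Ω.

3700800 Ω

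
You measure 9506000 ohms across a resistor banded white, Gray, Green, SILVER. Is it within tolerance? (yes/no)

yes

White → 9 (first significant figure)
Grey → 8 (second significant figure)
Green → ×10^5 multiplier
Silver → ±10% tolerance
98 × 100000 = 9800000 Ω
Allowed range: 8820000 Ω to 10780000 Ω.
9506000 ohms lies inside that range.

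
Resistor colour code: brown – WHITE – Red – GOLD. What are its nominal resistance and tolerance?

Brown → 1 (first significant figure)
White → 9 (second significant figure)
Red → ×10^2 multiplier
Gold → ±5% tolerance
19 × 100 = 1900 Ω

1900 Ω ±5%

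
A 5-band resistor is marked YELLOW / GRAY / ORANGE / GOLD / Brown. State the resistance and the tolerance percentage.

48.3 Ω ±1%

Yellow → 4 (first significant figure)
Grey → 8 (second significant figure)
Orange → 3 (third significant figure)
Gold → ×0.1 multiplier
Brown → ±1% tolerance
483 × 0.1 = 48.3 Ω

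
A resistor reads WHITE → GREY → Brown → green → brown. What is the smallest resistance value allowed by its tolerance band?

White → 9 (first significant figure)
Grey → 8 (second significant figure)
Brown → 1 (third significant figure)
Green → ×10^5 multiplier
Brown → ±1% tolerance
981 × 100000 = 98100000 Ω
Smallest = 98100000 × (1 − 1/100) = 97119000 Ω.

97119000 Ω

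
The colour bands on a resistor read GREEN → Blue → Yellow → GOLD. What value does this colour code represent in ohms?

Green → 5 (first significant figure)
Blue → 6 (second significant figure)
Yellow → ×10^4 multiplier
56 × 10000 = 560000 Ω

560000 Ω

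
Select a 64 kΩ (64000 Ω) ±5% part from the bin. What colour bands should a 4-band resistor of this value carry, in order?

64000 Ω = 64 × 10^3.
6 → blue
4 → yellow
Multiplier 10^3 → orange.
±5% tolerance → gold.

blue, yellow, orange, gold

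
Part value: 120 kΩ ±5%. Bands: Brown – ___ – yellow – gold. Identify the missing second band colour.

red

120000 Ω = 12 × 10^4.
The second band gives digit 2 of the significand, and 2 is red.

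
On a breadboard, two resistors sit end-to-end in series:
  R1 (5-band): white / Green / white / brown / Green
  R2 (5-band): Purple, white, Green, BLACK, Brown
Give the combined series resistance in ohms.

10385 Ω

R1: white, green, white → 959; brown ×10 → 9590 Ω.
R2: violet, white, green → 795; black ×1 → 795 Ω.
Series: 9590 + 795 = 10385 Ω.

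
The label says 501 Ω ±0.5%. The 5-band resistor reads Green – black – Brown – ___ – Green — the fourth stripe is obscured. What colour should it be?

501 Ω = 501 × 10^0.
The fourth band is the multiplier, 10^0, which is black.

black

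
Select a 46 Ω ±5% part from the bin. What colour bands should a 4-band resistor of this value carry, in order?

46 Ω = 46 × 10^0.
4 → yellow
6 → blue
Multiplier 10^0 → black.
±5% tolerance → gold.

yellow, blue, black, gold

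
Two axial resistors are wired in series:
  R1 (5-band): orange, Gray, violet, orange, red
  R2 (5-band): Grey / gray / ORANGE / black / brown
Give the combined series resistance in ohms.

R1: orange, grey, violet → 387; orange ×10^3 → 387000 Ω.
R2: grey, grey, orange → 883; black ×1 → 883 Ω.
Series: 387000 + 883 = 387883 Ω.

387883 Ω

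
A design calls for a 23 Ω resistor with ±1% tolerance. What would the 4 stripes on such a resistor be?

23 Ω = 23 × 10^0.
2 → red
3 → orange
Multiplier 10^0 → black.
±1% tolerance → brown.

red, orange, black, brown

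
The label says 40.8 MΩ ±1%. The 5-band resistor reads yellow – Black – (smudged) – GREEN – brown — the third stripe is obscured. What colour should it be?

40800000 Ω = 408 × 10^5.
The third band gives digit 8 of the significand, and 8 is grey.

grey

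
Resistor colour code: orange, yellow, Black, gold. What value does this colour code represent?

Orange → 3 (first significant figure)
Yellow → 4 (second significant figure)
Black → ×1 multiplier
34 × 1 = 34 Ω

34 Ω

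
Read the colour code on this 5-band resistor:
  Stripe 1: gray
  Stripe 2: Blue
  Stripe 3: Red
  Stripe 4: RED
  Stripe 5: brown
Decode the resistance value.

Grey → 8 (first significant figure)
Blue → 6 (second significant figure)
Red → 2 (third significant figure)
Red → ×10^2 multiplier
862 × 100 = 86200 Ω

86200 Ω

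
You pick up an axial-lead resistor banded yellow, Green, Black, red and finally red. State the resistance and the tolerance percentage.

45000 Ω ±2%

Yellow → 4 (first significant figure)
Green → 5 (second significant figure)
Black → 0 (third significant figure)
Red → ×10^2 multiplier
Red → ±2% tolerance
450 × 100 = 45000 Ω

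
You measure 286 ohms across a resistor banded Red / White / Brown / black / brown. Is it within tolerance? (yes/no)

Red → 2 (first significant figure)
White → 9 (second significant figure)
Brown → 1 (third significant figure)
Black → ×1 multiplier
Brown → ±1% tolerance
291 × 1 = 291 Ω
Allowed range: 288.09 Ω to 293.91 Ω.
286 ohms lies outside that range.

no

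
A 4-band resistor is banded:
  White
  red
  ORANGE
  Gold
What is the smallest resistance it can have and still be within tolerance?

87400 Ω

White → 9 (first significant figure)
Red → 2 (second significant figure)
Orange → ×10^3 multiplier
Gold → ±5% tolerance
92 × 1000 = 92000 Ω
Smallest = 92000 × (1 − 5/100) = 87400 Ω.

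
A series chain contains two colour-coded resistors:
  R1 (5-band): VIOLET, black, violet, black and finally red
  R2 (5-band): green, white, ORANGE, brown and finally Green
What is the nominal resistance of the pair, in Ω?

6637 Ω

R1: violet, black, violet → 707; black ×1 → 707 Ω.
R2: green, white, orange → 593; brown ×10 → 5930 Ω.
Series: 707 + 5930 = 6637 Ω.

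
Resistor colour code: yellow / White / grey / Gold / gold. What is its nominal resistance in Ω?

Yellow → 4 (first significant figure)
White → 9 (second significant figure)
Grey → 8 (third significant figure)
Gold → ×0.1 multiplier
498 × 0.1 = 49.8 Ω

49.8 Ω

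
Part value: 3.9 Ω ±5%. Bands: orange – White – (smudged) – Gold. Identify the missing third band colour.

3.9 Ω = 39 × 10^-1.
The third band is the multiplier, 10^-1, which is gold.

gold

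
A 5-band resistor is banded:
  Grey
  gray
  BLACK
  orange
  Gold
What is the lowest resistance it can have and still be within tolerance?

836000 Ω

Grey → 8 (first significant figure)
Grey → 8 (second significant figure)
Black → 0 (third significant figure)
Orange → ×10^3 multiplier
Gold → ±5% tolerance
880 × 1000 = 880000 Ω
Lowest = 880000 × (1 − 5/100) = 836000 Ω.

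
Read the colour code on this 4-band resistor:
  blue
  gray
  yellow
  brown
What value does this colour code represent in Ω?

680000 Ω

Blue → 6 (first significant figure)
Grey → 8 (second significant figure)
Yellow → ×10^4 multiplier
68 × 10000 = 680000 Ω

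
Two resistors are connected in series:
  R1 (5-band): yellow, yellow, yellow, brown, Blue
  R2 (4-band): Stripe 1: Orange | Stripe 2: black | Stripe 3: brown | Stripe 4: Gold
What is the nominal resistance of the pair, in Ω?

R1: yellow, yellow, yellow → 444; brown ×10 → 4440 Ω.
R2: orange, black → 30; brown ×10 → 300 Ω.
Series: 4440 + 300 = 4740 Ω.

4740 Ω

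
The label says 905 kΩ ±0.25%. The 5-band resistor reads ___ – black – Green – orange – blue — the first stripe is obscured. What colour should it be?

905000 Ω = 905 × 10^3.
The first band gives digit 9 of the significand, and 9 is white.

white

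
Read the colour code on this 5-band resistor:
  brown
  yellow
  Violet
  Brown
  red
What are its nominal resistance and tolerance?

1470 Ω ±2%

Brown → 1 (first significant figure)
Yellow → 4 (second significant figure)
Violet → 7 (third significant figure)
Brown → ×10 multiplier
Red → ±2% tolerance
147 × 10 = 1470 Ω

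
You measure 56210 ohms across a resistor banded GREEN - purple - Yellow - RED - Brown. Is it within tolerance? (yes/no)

no

Green → 5 (first significant figure)
Violet → 7 (second significant figure)
Yellow → 4 (third significant figure)
Red → ×10^2 multiplier
Brown → ±1% tolerance
574 × 100 = 57400 Ω
Allowed range: 56826 Ω to 57974 Ω.
56210 ohms lies outside that range.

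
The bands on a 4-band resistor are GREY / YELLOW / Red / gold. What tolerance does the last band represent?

The last band, gold, is the tolerance band.
Gold corresponds to ±5%.

±5%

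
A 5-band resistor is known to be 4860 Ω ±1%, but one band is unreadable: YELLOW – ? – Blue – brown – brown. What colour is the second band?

grey

4860 Ω = 486 × 10^1.
The second band gives digit 8 of the significand, and 8 is grey.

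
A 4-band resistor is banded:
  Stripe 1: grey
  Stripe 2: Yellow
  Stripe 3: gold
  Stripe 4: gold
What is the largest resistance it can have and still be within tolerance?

8.82 Ω

Grey → 8 (first significant figure)
Yellow → 4 (second significant figure)
Gold → ×0.1 multiplier
Gold → ±5% tolerance
84 × 0.1 = 8.4 Ω
Largest = 8.4 × (1 + 5/100) = 8.82 Ω.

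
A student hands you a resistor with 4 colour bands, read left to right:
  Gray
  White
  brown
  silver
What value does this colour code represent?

Grey → 8 (first significant figure)
White → 9 (second significant figure)
Brown → ×10 multiplier
89 × 10 = 890 Ω

890 Ω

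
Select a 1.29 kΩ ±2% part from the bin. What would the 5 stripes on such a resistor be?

brown, red, white, brown, red

1290 Ω = 129 × 10^1.
1 → brown
2 → red
9 → white
Multiplier 10^1 → brown.
±2% tolerance → red.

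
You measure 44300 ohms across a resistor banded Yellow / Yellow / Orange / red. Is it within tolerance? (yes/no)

Yellow → 4 (first significant figure)
Yellow → 4 (second significant figure)
Orange → ×10^3 multiplier
Red → ±2% tolerance
44 × 1000 = 44000 Ω
Allowed range: 43120 Ω to 44880 Ω.
44300 ohms lies inside that range.

yes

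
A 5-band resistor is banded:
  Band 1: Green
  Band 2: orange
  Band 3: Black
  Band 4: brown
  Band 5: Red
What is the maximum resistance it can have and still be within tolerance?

5406 Ω

Green → 5 (first significant figure)
Orange → 3 (second significant figure)
Black → 0 (third significant figure)
Brown → ×10 multiplier
Red → ±2% tolerance
530 × 10 = 5300 Ω
Maximum = 5300 × (1 + 2/100) = 5406 Ω.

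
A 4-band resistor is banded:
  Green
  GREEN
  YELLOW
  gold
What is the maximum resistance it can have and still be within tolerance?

Green → 5 (first significant figure)
Green → 5 (second significant figure)
Yellow → ×10^4 multiplier
Gold → ±5% tolerance
55 × 10000 = 550000 Ω
Maximum = 550000 × (1 + 5/100) = 577500 Ω.

577500 Ω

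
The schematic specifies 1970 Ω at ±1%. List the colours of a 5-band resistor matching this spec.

1970 Ω = 197 × 10^1.
1 → brown
9 → white
7 → violet
Multiplier 10^1 → brown.
±1% tolerance → brown.

brown, white, violet, brown, brown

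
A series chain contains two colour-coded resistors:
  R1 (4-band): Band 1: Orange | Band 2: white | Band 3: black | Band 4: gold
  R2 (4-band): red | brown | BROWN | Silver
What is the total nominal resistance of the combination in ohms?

249 Ω

R1: orange, white → 39; black ×1 → 39 Ω.
R2: red, brown → 21; brown ×10 → 210 Ω.
Series: 39 + 210 = 249 Ω.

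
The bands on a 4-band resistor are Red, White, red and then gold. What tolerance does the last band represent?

The last band, gold, is the tolerance band.
Gold corresponds to ±5%.

±5%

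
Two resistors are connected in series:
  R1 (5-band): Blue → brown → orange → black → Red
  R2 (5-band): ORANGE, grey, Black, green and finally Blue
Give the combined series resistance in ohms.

R1: blue, brown, orange → 613; black ×1 → 613 Ω.
R2: orange, grey, black → 380; green ×10^5 → 38000000 Ω.
Series: 613 + 38000000 = 38000613 Ω.

38000613 Ω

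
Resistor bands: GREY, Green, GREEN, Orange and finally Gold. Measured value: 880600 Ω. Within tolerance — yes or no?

Grey → 8 (first significant figure)
Green → 5 (second significant figure)
Green → 5 (third significant figure)
Orange → ×10^3 multiplier
Gold → ±5% tolerance
855 × 1000 = 855000 Ω
Allowed range: 812250 Ω to 897750 Ω.
880600 Ω lies inside that range.

yes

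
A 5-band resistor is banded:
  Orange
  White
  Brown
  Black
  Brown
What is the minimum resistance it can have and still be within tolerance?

387.09 Ω

Orange → 3 (first significant figure)
White → 9 (second significant figure)
Brown → 1 (third significant figure)
Black → ×1 multiplier
Brown → ±1% tolerance
391 × 1 = 391 Ω
Minimum = 391 × (1 − 1/100) = 387.09 Ω.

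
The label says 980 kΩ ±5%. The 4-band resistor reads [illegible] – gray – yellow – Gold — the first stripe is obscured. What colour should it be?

white

980000 Ω = 98 × 10^4.
The first band gives digit 9 of the significand, and 9 is white.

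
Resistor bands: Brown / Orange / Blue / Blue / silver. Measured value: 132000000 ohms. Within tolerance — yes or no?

Brown → 1 (first significant figure)
Orange → 3 (second significant figure)
Blue → 6 (third significant figure)
Blue → ×10^6 multiplier
Silver → ±10% tolerance
136 × 1000000 = 136000000 Ω
Allowed range: 122400000 Ω to 149600000 Ω.
132000000 ohms lies inside that range.

yes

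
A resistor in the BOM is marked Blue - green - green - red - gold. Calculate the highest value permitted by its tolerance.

68775 Ω

Blue → 6 (first significant figure)
Green → 5 (second significant figure)
Green → 5 (third significant figure)
Red → ×10^2 multiplier
Gold → ±5% tolerance
655 × 100 = 65500 Ω
Highest = 65500 × (1 + 5/100) = 68775 Ω.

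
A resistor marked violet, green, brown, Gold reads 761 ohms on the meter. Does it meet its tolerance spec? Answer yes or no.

yes

Violet → 7 (first significant figure)
Green → 5 (second significant figure)
Brown → ×10 multiplier
Gold → ±5% tolerance
75 × 10 = 750 Ω
Allowed range: 712.5 Ω to 787.5 Ω.
761 ohms lies inside that range.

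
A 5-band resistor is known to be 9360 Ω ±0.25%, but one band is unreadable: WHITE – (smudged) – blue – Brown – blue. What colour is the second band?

9360 Ω = 936 × 10^1.
The second band gives digit 3 of the significand, and 3 is orange.

orange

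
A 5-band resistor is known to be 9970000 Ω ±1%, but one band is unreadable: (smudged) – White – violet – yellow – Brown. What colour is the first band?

9970000 Ω = 997 × 10^4.
The first band gives digit 9 of the significand, and 9 is white.

white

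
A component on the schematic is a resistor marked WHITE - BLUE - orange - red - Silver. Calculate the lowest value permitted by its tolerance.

86670 Ω

White → 9 (first significant figure)
Blue → 6 (second significant figure)
Orange → 3 (third significant figure)
Red → ×10^2 multiplier
Silver → ±10% tolerance
963 × 100 = 96300 Ω
Lowest = 96300 × (1 − 10/100) = 86670 Ω.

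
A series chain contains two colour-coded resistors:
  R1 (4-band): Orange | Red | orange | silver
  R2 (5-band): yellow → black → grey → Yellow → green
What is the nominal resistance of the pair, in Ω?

R1: orange, red → 32; orange ×10^3 → 32000 Ω.
R2: yellow, black, grey → 408; yellow ×10^4 → 4080000 Ω.
Series: 32000 + 4080000 = 4112000 Ω.

4112000 Ω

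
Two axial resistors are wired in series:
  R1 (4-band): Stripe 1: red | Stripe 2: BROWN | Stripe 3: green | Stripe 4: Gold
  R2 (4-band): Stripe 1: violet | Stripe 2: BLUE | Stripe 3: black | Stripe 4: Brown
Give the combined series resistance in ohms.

R1: red, brown → 21; green ×10^5 → 2100000 Ω.
R2: violet, blue → 76; black ×1 → 76 Ω.
Series: 2100000 + 76 = 2100076 Ω.

2100076 Ω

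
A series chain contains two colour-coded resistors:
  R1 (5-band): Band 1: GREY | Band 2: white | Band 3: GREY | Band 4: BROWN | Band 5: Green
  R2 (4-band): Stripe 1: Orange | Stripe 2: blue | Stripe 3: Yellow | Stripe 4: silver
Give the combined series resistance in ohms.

R1: grey, white, grey → 898; brown ×10 → 8980 Ω.
R2: orange, blue → 36; yellow ×10^4 → 360000 Ω.
Series: 8980 + 360000 = 368980 Ω.

368980 Ω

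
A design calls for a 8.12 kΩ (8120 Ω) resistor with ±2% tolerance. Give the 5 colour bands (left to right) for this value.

grey, brown, red, brown, red

8120 Ω = 812 × 10^1.
8 → grey
1 → brown
2 → red
Multiplier 10^1 → brown.
±2% tolerance → red.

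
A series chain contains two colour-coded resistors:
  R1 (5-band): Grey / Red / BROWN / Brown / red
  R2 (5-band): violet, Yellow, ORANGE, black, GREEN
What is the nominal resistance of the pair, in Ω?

8953 Ω

R1: grey, red, brown → 821; brown ×10 → 8210 Ω.
R2: violet, yellow, orange → 743; black ×1 → 743 Ω.
Series: 8210 + 743 = 8953 Ω.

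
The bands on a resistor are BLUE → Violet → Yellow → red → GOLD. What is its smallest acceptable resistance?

Blue → 6 (first significant figure)
Violet → 7 (second significant figure)
Yellow → 4 (third significant figure)
Red → ×10^2 multiplier
Gold → ±5% tolerance
674 × 100 = 67400 Ω
Smallest = 67400 × (1 − 5/100) = 64030 Ω.

64030 Ω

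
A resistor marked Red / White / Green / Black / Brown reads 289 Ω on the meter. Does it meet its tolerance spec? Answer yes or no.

no

Red → 2 (first significant figure)
White → 9 (second significant figure)
Green → 5 (third significant figure)
Black → ×1 multiplier
Brown → ±1% tolerance
295 × 1 = 295 Ω
Allowed range: 292.05 Ω to 297.95 Ω.
289 Ω lies outside that range.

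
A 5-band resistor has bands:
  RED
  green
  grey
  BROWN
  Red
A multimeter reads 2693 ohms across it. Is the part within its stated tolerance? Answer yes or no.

Red → 2 (first significant figure)
Green → 5 (second significant figure)
Grey → 8 (third significant figure)
Brown → ×10 multiplier
Red → ±2% tolerance
258 × 10 = 2580 Ω
Allowed range: 2528.4 Ω to 2631.6 Ω.
2693 ohms lies outside that range.

no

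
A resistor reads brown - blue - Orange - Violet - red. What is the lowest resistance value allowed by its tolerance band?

1597400000 Ω

Brown → 1 (first significant figure)
Blue → 6 (second significant figure)
Orange → 3 (third significant figure)
Violet → ×10^7 multiplier
Red → ±2% tolerance
163 × 10000000 = 1630000000 Ω
Lowest = 1630000000 × (1 − 2/100) = 1597400000 Ω.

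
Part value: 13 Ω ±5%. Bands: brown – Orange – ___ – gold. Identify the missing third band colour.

13 Ω = 13 × 10^0.
The third band is the multiplier, 10^0, which is black.

black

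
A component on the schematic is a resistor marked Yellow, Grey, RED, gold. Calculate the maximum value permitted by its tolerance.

Yellow → 4 (first significant figure)
Grey → 8 (second significant figure)
Red → ×10^2 multiplier
Gold → ±5% tolerance
48 × 100 = 4800 Ω
Maximum = 4800 × (1 + 5/100) = 5040 Ω.

5040 Ω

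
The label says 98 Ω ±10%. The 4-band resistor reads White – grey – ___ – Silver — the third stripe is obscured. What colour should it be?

98 Ω = 98 × 10^0.
The third band is the multiplier, 10^0, which is black.

black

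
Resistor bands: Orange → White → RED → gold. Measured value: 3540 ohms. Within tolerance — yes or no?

no

Orange → 3 (first significant figure)
White → 9 (second significant figure)
Red → ×10^2 multiplier
Gold → ±5% tolerance
39 × 100 = 3900 Ω
Allowed range: 3705 Ω to 4095 Ω.
3540 ohms lies outside that range.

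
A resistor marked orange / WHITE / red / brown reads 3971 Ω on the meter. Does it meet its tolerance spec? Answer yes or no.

no

Orange → 3 (first significant figure)
White → 9 (second significant figure)
Red → ×10^2 multiplier
Brown → ±1% tolerance
39 × 100 = 3900 Ω
Allowed range: 3861 Ω to 3939 Ω.
3971 Ω lies outside that range.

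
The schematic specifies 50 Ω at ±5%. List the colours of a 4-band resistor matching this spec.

green, black, black, gold

50 Ω = 50 × 10^0.
5 → green
0 → black
Multiplier 10^0 → black.
±5% tolerance → gold.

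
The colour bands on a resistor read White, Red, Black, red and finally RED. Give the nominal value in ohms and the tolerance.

92000 Ω ±2%

White → 9 (first significant figure)
Red → 2 (second significant figure)
Black → 0 (third significant figure)
Red → ×10^2 multiplier
Red → ±2% tolerance
920 × 100 = 92000 Ω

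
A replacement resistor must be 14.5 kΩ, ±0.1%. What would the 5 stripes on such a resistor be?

brown, yellow, green, red, violet

14500 Ω = 145 × 10^2.
1 → brown
4 → yellow
5 → green
Multiplier 10^2 → red.
±0.1% tolerance → violet.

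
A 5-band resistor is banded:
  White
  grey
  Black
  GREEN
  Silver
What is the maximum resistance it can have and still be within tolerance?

White → 9 (first significant figure)
Grey → 8 (second significant figure)
Black → 0 (third significant figure)
Green → ×10^5 multiplier
Silver → ±10% tolerance
980 × 100000 = 98000000 Ω
Maximum = 98000000 × (1 + 10/100) = 107800000 Ω.

107800000 Ω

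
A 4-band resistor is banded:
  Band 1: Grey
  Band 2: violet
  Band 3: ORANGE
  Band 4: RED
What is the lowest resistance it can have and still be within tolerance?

Grey → 8 (first significant figure)
Violet → 7 (second significant figure)
Orange → ×10^3 multiplier
Red → ±2% tolerance
87 × 1000 = 87000 Ω
Lowest = 87000 × (1 − 2/100) = 85260 Ω.

85260 Ω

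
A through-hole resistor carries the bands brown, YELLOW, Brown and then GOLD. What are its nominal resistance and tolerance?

140 Ω ±5%

Brown → 1 (first significant figure)
Yellow → 4 (second significant figure)
Brown → ×10 multiplier
Gold → ±5% tolerance
14 × 10 = 140 Ω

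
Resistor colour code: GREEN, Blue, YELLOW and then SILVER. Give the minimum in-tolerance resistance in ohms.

504000 Ω

Green → 5 (first significant figure)
Blue → 6 (second significant figure)
Yellow → ×10^4 multiplier
Silver → ±10% tolerance
56 × 10000 = 560000 Ω
Minimum = 560000 × (1 − 10/100) = 504000 Ω.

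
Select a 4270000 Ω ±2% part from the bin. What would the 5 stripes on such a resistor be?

4270000 Ω = 427 × 10^4.
4 → yellow
2 → red
7 → violet
Multiplier 10^4 → yellow.
±2% tolerance → red.

yellow, red, violet, yellow, red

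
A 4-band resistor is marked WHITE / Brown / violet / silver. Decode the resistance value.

910000000 Ω

White → 9 (first significant figure)
Brown → 1 (second significant figure)
Violet → ×10^7 multiplier
91 × 10000000 = 910000000 Ω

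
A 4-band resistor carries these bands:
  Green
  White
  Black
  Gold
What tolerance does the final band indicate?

The last band, gold, is the tolerance band.
Gold corresponds to ±5%.

±5%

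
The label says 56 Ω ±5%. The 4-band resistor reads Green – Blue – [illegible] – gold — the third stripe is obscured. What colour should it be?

black

56 Ω = 56 × 10^0.
The third band is the multiplier, 10^0, which is black.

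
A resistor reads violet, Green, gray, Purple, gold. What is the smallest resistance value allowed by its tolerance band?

Violet → 7 (first significant figure)
Green → 5 (second significant figure)
Grey → 8 (third significant figure)
Violet → ×10^7 multiplier
Gold → ±5% tolerance
758 × 10000000 = 7580000000 Ω
Smallest = 7580000000 × (1 − 5/100) = 7201000000 Ω.

7201000000 Ω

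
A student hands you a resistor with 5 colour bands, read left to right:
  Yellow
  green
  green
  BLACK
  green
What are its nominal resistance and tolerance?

Yellow → 4 (first significant figure)
Green → 5 (second significant figure)
Green → 5 (third significant figure)
Black → ×1 multiplier
Green → ±0.5% tolerance
455 × 1 = 455 Ω

455 Ω ±0.5%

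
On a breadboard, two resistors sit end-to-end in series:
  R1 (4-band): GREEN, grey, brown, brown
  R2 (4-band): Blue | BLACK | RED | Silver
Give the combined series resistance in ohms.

6580 Ω

R1: green, grey → 58; brown ×10 → 580 Ω.
R2: blue, black → 60; red ×10^2 → 6000 Ω.
Series: 580 + 6000 = 6580 Ω.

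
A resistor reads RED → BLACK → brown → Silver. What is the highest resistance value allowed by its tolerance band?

Red → 2 (first significant figure)
Black → 0 (second significant figure)
Brown → ×10 multiplier
Silver → ±10% tolerance
20 × 10 = 200 Ω
Highest = 200 × (1 + 10/100) = 220 Ω.

220 Ω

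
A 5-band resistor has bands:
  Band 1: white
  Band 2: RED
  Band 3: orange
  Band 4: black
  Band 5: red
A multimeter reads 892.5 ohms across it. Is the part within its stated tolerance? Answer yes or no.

White → 9 (first significant figure)
Red → 2 (second significant figure)
Orange → 3 (third significant figure)
Black → ×1 multiplier
Red → ±2% tolerance
923 × 1 = 923 Ω
Allowed range: 904.54 Ω to 941.46 Ω.
892.5 ohms lies outside that range.

no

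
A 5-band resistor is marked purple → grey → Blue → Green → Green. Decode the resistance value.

78600000 Ω

Violet → 7 (first significant figure)
Grey → 8 (second significant figure)
Blue → 6 (third significant figure)
Green → ×10^5 multiplier
786 × 100000 = 78600000 Ω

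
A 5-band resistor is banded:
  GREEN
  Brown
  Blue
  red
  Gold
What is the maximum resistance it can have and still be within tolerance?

Green → 5 (first significant figure)
Brown → 1 (second significant figure)
Blue → 6 (third significant figure)
Red → ×10^2 multiplier
Gold → ±5% tolerance
516 × 100 = 51600 Ω
Maximum = 51600 × (1 + 5/100) = 54180 Ω.

54180 Ω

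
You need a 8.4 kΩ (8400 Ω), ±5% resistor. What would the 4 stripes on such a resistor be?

grey, yellow, red, gold

8400 Ω = 84 × 10^2.
8 → grey
4 → yellow
Multiplier 10^2 → red.
±5% tolerance → gold.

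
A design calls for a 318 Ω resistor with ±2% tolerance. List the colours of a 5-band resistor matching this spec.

318 Ω = 318 × 10^0.
3 → orange
1 → brown
8 → grey
Multiplier 10^0 → black.
±2% tolerance → red.

orange, brown, grey, black, red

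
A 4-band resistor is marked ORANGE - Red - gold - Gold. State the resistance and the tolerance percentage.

Orange → 3 (first significant figure)
Red → 2 (second significant figure)
Gold → ×0.1 multiplier
Gold → ±5% tolerance
32 × 0.1 = 3.2 Ω

3.2 Ω ±5%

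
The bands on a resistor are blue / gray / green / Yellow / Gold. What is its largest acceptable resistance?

Blue → 6 (first significant figure)
Grey → 8 (second significant figure)
Green → 5 (third significant figure)
Yellow → ×10^4 multiplier
Gold → ±5% tolerance
685 × 10000 = 6850000 Ω
Largest = 6850000 × (1 + 5/100) = 7192500 Ω.

7192500 Ω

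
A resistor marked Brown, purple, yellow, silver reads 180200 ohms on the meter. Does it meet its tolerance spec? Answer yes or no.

yes

Brown → 1 (first significant figure)
Violet → 7 (second significant figure)
Yellow → ×10^4 multiplier
Silver → ±10% tolerance
17 × 10000 = 170000 Ω
Allowed range: 153000 Ω to 187000 Ω.
180200 ohms lies inside that range.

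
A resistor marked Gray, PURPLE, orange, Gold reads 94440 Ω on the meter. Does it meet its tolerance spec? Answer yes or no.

no

Grey → 8 (first significant figure)
Violet → 7 (second significant figure)
Orange → ×10^3 multiplier
Gold → ±5% tolerance
87 × 1000 = 87000 Ω
Allowed range: 82650 Ω to 91350 Ω.
94440 Ω lies outside that range.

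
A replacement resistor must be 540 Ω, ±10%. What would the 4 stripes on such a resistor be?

540 Ω = 54 × 10^1.
5 → green
4 → yellow
Multiplier 10^1 → brown.
±10% tolerance → silver.

green, yellow, brown, silver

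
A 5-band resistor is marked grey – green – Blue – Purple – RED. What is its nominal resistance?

8560000000 Ω

Grey → 8 (first significant figure)
Green → 5 (second significant figure)
Blue → 6 (third significant figure)
Violet → ×10^7 multiplier
856 × 10000000 = 8560000000 Ω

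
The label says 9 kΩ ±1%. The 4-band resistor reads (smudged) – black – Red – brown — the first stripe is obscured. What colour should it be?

white

9000 Ω = 90 × 10^2.
The first band gives digit 9 of the significand, and 9 is white.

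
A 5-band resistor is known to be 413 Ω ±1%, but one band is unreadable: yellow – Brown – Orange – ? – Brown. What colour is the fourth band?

413 Ω = 413 × 10^0.
The fourth band is the multiplier, 10^0, which is black.

black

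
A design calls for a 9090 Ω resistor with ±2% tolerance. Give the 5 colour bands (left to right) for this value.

9090 Ω = 909 × 10^1.
9 → white
0 → black
9 → white
Multiplier 10^1 → brown.
±2% tolerance → red.

white, black, white, brown, red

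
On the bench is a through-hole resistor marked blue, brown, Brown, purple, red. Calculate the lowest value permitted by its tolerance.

Blue → 6 (first significant figure)
Brown → 1 (second significant figure)
Brown → 1 (third significant figure)
Violet → ×10^7 multiplier
Red → ±2% tolerance
611 × 10000000 = 6110000000 Ω
Lowest = 6110000000 × (1 − 2/100) = 5987800000 Ω.

5987800000 Ω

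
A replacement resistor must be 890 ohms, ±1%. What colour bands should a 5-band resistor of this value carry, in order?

890 Ω = 890 × 10^0.
8 → grey
9 → white
0 → black
Multiplier 10^0 → black.
±1% tolerance → brown.

grey, white, black, black, brown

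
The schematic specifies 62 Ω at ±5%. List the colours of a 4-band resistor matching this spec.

blue, red, black, gold

62 Ω = 62 × 10^0.
6 → blue
2 → red
Multiplier 10^0 → black.
±5% tolerance → gold.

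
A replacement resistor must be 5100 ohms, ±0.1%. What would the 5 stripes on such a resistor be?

green, brown, black, brown, violet

5100 Ω = 510 × 10^1.
5 → green
1 → brown
0 → black
Multiplier 10^1 → brown.
±0.1% tolerance → violet.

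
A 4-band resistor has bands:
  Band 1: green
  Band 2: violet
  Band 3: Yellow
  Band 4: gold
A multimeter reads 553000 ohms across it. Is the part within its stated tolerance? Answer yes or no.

yes

Green → 5 (first significant figure)
Violet → 7 (second significant figure)
Yellow → ×10^4 multiplier
Gold → ±5% tolerance
57 × 10000 = 570000 Ω
Allowed range: 541500 Ω to 598500 Ω.
553000 ohms lies inside that range.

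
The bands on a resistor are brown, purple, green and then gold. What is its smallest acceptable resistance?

1615000 Ω

Brown → 1 (first significant figure)
Violet → 7 (second significant figure)
Green → ×10^5 multiplier
Gold → ±5% tolerance
17 × 100000 = 1700000 Ω
Smallest = 1700000 × (1 − 5/100) = 1615000 Ω.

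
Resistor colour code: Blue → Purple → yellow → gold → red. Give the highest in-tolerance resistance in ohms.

68.748 Ω

Blue → 6 (first significant figure)
Violet → 7 (second significant figure)
Yellow → 4 (third significant figure)
Gold → ×0.1 multiplier
Red → ±2% tolerance
674 × 0.1 = 67.4 Ω
Highest = 67.4 × (1 + 2/100) = 68.748 Ω.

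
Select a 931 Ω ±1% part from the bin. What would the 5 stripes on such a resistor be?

white, orange, brown, black, brown

931 Ω = 931 × 10^0.
9 → white
3 → orange
1 → brown
Multiplier 10^0 → black.
±1% tolerance → brown.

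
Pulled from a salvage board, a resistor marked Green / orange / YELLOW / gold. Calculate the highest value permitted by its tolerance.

Green → 5 (first significant figure)
Orange → 3 (second significant figure)
Yellow → ×10^4 multiplier
Gold → ±5% tolerance
53 × 10000 = 530000 Ω
Highest = 530000 × (1 + 5/100) = 556500 Ω.

556500 Ω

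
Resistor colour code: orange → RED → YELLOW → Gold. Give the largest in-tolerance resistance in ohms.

Orange → 3 (first significant figure)
Red → 2 (second significant figure)
Yellow → ×10^4 multiplier
Gold → ±5% tolerance
32 × 10000 = 320000 Ω
Largest = 320000 × (1 + 5/100) = 336000 Ω.

336000 Ω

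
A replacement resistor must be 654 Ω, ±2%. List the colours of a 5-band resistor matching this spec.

blue, green, yellow, black, red

654 Ω = 654 × 10^0.
6 → blue
5 → green
4 → yellow
Multiplier 10^0 → black.
±2% tolerance → red.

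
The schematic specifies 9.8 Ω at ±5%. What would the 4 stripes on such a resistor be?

white, grey, gold, gold

9.8 Ω = 98 × 10^-1.
9 → white
8 → grey
Multiplier 10^-1 → gold.
±5% tolerance → gold.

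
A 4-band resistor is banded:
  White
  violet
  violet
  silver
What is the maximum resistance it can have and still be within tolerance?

White → 9 (first significant figure)
Violet → 7 (second significant figure)
Violet → ×10^7 multiplier
Silver → ±10% tolerance
97 × 10000000 = 970000000 Ω
Maximum = 970000000 × (1 + 10/100) = 1067000000 Ω.

1067000000 Ω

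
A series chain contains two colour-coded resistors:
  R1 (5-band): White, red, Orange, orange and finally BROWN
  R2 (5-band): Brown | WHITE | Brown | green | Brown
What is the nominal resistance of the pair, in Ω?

20023000 Ω

R1: white, red, orange → 923; orange ×10^3 → 923000 Ω.
R2: brown, white, brown → 191; green ×10^5 → 19100000 Ω.
Series: 923000 + 19100000 = 20023000 Ω.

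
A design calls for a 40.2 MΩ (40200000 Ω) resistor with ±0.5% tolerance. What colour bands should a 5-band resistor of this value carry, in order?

yellow, black, red, green, green

40200000 Ω = 402 × 10^5.
4 → yellow
0 → black
2 → red
Multiplier 10^5 → green.
±0.5% tolerance → green.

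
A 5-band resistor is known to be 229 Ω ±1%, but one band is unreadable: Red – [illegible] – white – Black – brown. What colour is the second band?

229 Ω = 229 × 10^0.
The second band gives digit 2 of the significand, and 2 is red.

red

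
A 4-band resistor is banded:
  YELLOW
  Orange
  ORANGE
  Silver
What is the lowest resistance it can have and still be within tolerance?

Yellow → 4 (first significant figure)
Orange → 3 (second significant figure)
Orange → ×10^3 multiplier
Silver → ±10% tolerance
43 × 1000 = 43000 Ω
Lowest = 43000 × (1 − 10/100) = 38700 Ω.

38700 Ω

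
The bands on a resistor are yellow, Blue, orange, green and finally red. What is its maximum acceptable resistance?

Yellow → 4 (first significant figure)
Blue → 6 (second significant figure)
Orange → 3 (third significant figure)
Green → ×10^5 multiplier
Red → ±2% tolerance
463 × 100000 = 46300000 Ω
Maximum = 46300000 × (1 + 2/100) = 47226000 Ω.

47226000 Ω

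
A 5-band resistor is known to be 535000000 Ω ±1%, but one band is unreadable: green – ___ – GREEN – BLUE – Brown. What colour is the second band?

orange

535000000 Ω = 535 × 10^6.
The second band gives digit 3 of the significand, and 3 is orange.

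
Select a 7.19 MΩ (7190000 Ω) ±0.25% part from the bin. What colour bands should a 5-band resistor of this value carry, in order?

violet, brown, white, yellow, blue

7190000 Ω = 719 × 10^4.
7 → violet
1 → brown
9 → white
Multiplier 10^4 → yellow.
±0.25% tolerance → blue.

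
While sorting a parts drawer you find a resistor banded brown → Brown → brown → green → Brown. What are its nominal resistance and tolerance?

11100000 Ω ±1%

Brown → 1 (first significant figure)
Brown → 1 (second significant figure)
Brown → 1 (third significant figure)
Green → ×10^5 multiplier
Brown → ±1% tolerance
111 × 100000 = 11100000 Ω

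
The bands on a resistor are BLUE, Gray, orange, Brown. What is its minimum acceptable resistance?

Blue → 6 (first significant figure)
Grey → 8 (second significant figure)
Orange → ×10^3 multiplier
Brown → ±1% tolerance
68 × 1000 = 68000 Ω
Minimum = 68000 × (1 − 1/100) = 67320 Ω.

67320 Ω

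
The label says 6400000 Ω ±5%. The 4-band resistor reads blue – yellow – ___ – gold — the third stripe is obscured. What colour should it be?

6400000 Ω = 64 × 10^5.
The third band is the multiplier, 10^5, which is green.

green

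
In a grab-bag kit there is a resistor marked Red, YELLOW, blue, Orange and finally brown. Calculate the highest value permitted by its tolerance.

248460 Ω

Red → 2 (first significant figure)
Yellow → 4 (second significant figure)
Blue → 6 (third significant figure)
Orange → ×10^3 multiplier
Brown → ±1% tolerance
246 × 1000 = 246000 Ω
Highest = 246000 × (1 + 1/100) = 248460 Ω.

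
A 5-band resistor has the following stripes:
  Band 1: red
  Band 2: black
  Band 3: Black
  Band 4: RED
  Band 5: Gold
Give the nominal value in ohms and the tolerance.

Red → 2 (first significant figure)
Black → 0 (second significant figure)
Black → 0 (third significant figure)
Red → ×10^2 multiplier
Gold → ±5% tolerance
200 × 100 = 20000 Ω

20000 Ω ±5%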